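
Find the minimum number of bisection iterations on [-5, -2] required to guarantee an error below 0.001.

We need (b-a)/2^n ≤ 0.001
(-2 - (-5))/2^n ≤ 0.001
3/2^n ≤ 0.001
2^n ≥ 3000
n ≥ log₂(3000) = 11.55
n ≥ 12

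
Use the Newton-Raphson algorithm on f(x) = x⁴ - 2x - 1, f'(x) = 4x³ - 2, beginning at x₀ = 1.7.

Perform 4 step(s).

f(x) = x⁴ - 2x - 1
f'(x) = 4x³ - 2
x₀ = 1.7

Newton-Raphson formula: x_{n+1} = x_n - f(x_n)/f'(x_n)

Iteration 1:
  f(1.700000) = 3.952100
  f'(1.700000) = 17.652000
  x_1 = 1.700000 - 3.952100/17.652000 = 1.476110
Iteration 2:
  f(1.476110) = 0.795392
  f'(1.476110) = 10.865198
  x_2 = 1.476110 - 0.795392/10.865198 = 1.402905
Iteration 3:
  f(1.402905) = 0.067773
  f'(1.402905) = 9.044464
  x_3 = 1.402905 - 0.067773/9.044464 = 1.395412
Iteration 4:
  f(1.395412) = 0.000661
  f'(1.395412) = 8.868432
  x_4 = 1.395412 - 0.000661/8.868432 = 1.395337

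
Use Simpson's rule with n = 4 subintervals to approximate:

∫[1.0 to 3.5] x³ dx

f(x) = x³
a = 1.0, b = 3.5, n = 4
h = (b - a)/n = 0.625000

Simpson's rule: (h/3)[f(x₀) + 4f(x₁) + 2f(x₂) + ... + f(xₙ)]

x_0 = 1.0000, f(x_0) = 1.000000, coefficient = 1
x_1 = 1.6250, f(x_1) = 4.291016, coefficient = 4
x_2 = 2.2500, f(x_2) = 11.390625, coefficient = 2
x_3 = 2.8750, f(x_3) = 23.763672, coefficient = 4
x_4 = 3.5000, f(x_4) = 42.875000, coefficient = 1

I ≈ (0.625000/3) × 178.875000 = 37.265625
Exact value: 37.265625
Error: 0.000000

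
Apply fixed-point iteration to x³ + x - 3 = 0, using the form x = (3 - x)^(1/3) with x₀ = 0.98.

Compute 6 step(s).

Equation: x³ + x - 3 = 0
Fixed-point form: x = (3 - x)^(1/3)
x₀ = 0.98

x_1 = g(0.980000) = 1.264107
x_2 = g(1.264107) = 1.201824
x_3 = g(1.201824) = 1.216029
x_4 = g(1.216029) = 1.212819
x_5 = g(1.212819) = 1.213546
x_6 = g(1.213546) = 1.213381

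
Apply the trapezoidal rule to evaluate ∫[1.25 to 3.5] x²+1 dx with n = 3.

f(x) = x²+1
a = 1.25, b = 3.5, n = 3
h = (b - a)/n = 0.750000

Trapezoidal rule: (h/2)[f(x₀) + 2f(x₁) + 2f(x₂) + ... + f(xₙ)]

x_0 = 1.2500, f(x_0) = 2.562500, coefficient = 1
x_1 = 2.0000, f(x_1) = 5.000000, coefficient = 2
x_2 = 2.7500, f(x_2) = 8.562500, coefficient = 2
x_3 = 3.5000, f(x_3) = 13.250000, coefficient = 1

I ≈ (0.750000/2) × 42.937500 = 16.101562
Exact value: 15.890625
Error: 0.210938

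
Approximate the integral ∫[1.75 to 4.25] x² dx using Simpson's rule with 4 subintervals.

f(x) = x²
a = 1.75, b = 4.25, n = 4
h = (b - a)/n = 0.625000

Simpson's rule: (h/3)[f(x₀) + 4f(x₁) + 2f(x₂) + ... + f(xₙ)]

x_0 = 1.7500, f(x_0) = 3.062500, coefficient = 1
x_1 = 2.3750, f(x_1) = 5.640625, coefficient = 4
x_2 = 3.0000, f(x_2) = 9.000000, coefficient = 2
x_3 = 3.6250, f(x_3) = 13.140625, coefficient = 4
x_4 = 4.2500, f(x_4) = 18.062500, coefficient = 1

I ≈ (0.625000/3) × 114.250000 = 23.802083
Exact value: 23.802083
Error: 0.000000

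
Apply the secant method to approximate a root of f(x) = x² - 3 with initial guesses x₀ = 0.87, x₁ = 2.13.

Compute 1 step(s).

f(x) = x² - 3
x₀ = 0.87, x₁ = 2.13

Secant formula: x_{n+1} = x_n - f(x_n)(x_n - x_{n-1})/(f(x_n) - f(x_{n-1}))

Iteration 1:
  f(0.870000) = -2.243100
  f(2.130000) = 1.536900
  x_2 = 2.130000 - 1.536900×(2.130000 - 0.870000)/(1.536900 - (-2.243100))
       = 1.617700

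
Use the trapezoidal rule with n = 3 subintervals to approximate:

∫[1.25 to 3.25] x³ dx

f(x) = x³
a = 1.25, b = 3.25, n = 3
h = (b - a)/n = 0.666667

Trapezoidal rule: (h/2)[f(x₀) + 2f(x₁) + 2f(x₂) + ... + f(xₙ)]

x_0 = 1.2500, f(x_0) = 1.953125, coefficient = 1
x_1 = 1.9167, f(x_1) = 7.041088, coefficient = 2
x_2 = 2.5833, f(x_2) = 17.240162, coefficient = 2
x_3 = 3.2500, f(x_3) = 34.328125, coefficient = 1

I ≈ (0.666667/2) × 84.843750 = 28.281250
Exact value: 27.281250
Error: 1.000000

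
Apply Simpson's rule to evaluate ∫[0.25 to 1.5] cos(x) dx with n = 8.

f(x) = cos(x)
a = 0.25, b = 1.5, n = 8
h = (b - a)/n = 0.156250

Simpson's rule: (h/3)[f(x₀) + 4f(x₁) + 2f(x₂) + ... + f(xₙ)]

x_0 = 0.2500, f(x_0) = 0.968912, coefficient = 1
x_1 = 0.4062, f(x_1) = 0.918609, coefficient = 4
x_2 = 0.5625, f(x_2) = 0.845924, coefficient = 2
x_3 = 0.7188, f(x_3) = 0.752629, coefficient = 4
x_4 = 0.8750, f(x_4) = 0.640997, coefficient = 2
x_5 = 1.0312, f(x_5) = 0.513747, coefficient = 4
x_6 = 1.1875, f(x_6) = 0.373980, coefficient = 2
x_7 = 1.3438, f(x_7) = 0.225101, coefficient = 4
x_8 = 1.5000, f(x_8) = 0.070737, coefficient = 1

I ≈ (0.156250/3) × 14.401796 = 0.750094
Exact value: 0.750091
Error: 0.000002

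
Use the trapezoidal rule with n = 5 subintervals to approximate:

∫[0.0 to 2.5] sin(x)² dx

f(x) = sin(x)²
a = 0.0, b = 2.5, n = 5
h = (b - a)/n = 0.500000

Trapezoidal rule: (h/2)[f(x₀) + 2f(x₁) + 2f(x₂) + ... + f(xₙ)]

x_0 = 0.0000, f(x_0) = 0.000000, coefficient = 1
x_1 = 0.5000, f(x_1) = 0.229849, coefficient = 2
x_2 = 1.0000, f(x_2) = 0.708073, coefficient = 2
x_3 = 1.5000, f(x_3) = 0.994996, coefficient = 2
x_4 = 2.0000, f(x_4) = 0.826822, coefficient = 2
x_5 = 2.5000, f(x_5) = 0.358169, coefficient = 1

I ≈ (0.500000/2) × 5.877650 = 1.469412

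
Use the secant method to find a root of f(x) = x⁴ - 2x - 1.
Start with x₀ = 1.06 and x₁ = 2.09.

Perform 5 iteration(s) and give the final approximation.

f(x) = x⁴ - 2x - 1
x₀ = 1.06, x₁ = 2.09

Secant formula: x_{n+1} = x_n - f(x_n)(x_n - x_{n-1})/(f(x_n) - f(x_{n-1}))

Iteration 1:
  f(1.060000) = -1.857523
  f(2.090000) = 13.900298
  x_2 = 2.090000 - 13.900298×(2.090000 - 1.060000)/(13.900298 - (-1.857523))
       = 1.181416
Iteration 2:
  f(2.090000) = 13.900298
  f(1.181416) = -1.414732
  x_3 = 1.181416 - (-1.414732)×(1.181416 - 2.090000)/(-1.414732 - 13.900298)
       = 1.265347
Iteration 3:
  f(1.181416) = -1.414732
  f(1.265347) = -0.967165
  x_4 = 1.265347 - (-0.967165)×(1.265347 - 1.181416)/(-0.967165 - (-1.414732))
       = 1.446716
Iteration 4:
  f(1.265347) = -0.967165
  f(1.446716) = 0.487165
  x_5 = 1.446716 - 0.487165×(1.446716 - 1.265347)/(0.487165 - (-0.967165))
       = 1.385962
Iteration 5:
  f(1.446716) = 0.487165
  f(1.385962) = -0.082105
  x_6 = 1.385962 - (-0.082105)×(1.385962 - 1.446716)/(-0.082105 - 0.487165)
       = 1.394724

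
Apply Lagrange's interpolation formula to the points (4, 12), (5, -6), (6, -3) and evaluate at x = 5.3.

Lagrange interpolation formula:
P(x) = Σ yᵢ × Lᵢ(x)
where Lᵢ(x) = Π_{j≠i} (x - xⱼ)/(xᵢ - xⱼ)

L_0(5.3) = (5.3 - 5)/(4 - 5) × (5.3 - 6)/(4 - 6) = -0.105000
L_1(5.3) = (5.3 - 4)/(5 - 4) × (5.3 - 6)/(5 - 6) = 0.910000
L_2(5.3) = (5.3 - 4)/(6 - 4) × (5.3 - 5)/(6 - 5) = 0.195000

P(5.3) = 12×L_0(5.3) + (-6)×L_1(5.3) + (-3)×L_2(5.3)
P(5.3) = -7.305000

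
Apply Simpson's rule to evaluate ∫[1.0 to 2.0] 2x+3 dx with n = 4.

f(x) = 2x+3
a = 1.0, b = 2.0, n = 4
h = (b - a)/n = 0.250000

Simpson's rule: (h/3)[f(x₀) + 4f(x₁) + 2f(x₂) + ... + f(xₙ)]

x_0 = 1.0000, f(x_0) = 5.000000, coefficient = 1
x_1 = 1.2500, f(x_1) = 5.500000, coefficient = 4
x_2 = 1.5000, f(x_2) = 6.000000, coefficient = 2
x_3 = 1.7500, f(x_3) = 6.500000, coefficient = 4
x_4 = 2.0000, f(x_4) = 7.000000, coefficient = 1

I ≈ (0.250000/3) × 72.000000 = 6.000000
Exact value: 6.000000
Error: 0.000000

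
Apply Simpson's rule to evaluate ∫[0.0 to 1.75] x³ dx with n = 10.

f(x) = x³
a = 0.0, b = 1.75, n = 10
h = (b - a)/n = 0.175000

Simpson's rule: (h/3)[f(x₀) + 4f(x₁) + 2f(x₂) + ... + f(xₙ)]

x_0 = 0.0000, f(x_0) = 0.000000, coefficient = 1
x_1 = 0.1750, f(x_1) = 0.005359, coefficient = 4
x_2 = 0.3500, f(x_2) = 0.042875, coefficient = 2
x_3 = 0.5250, f(x_3) = 0.144703, coefficient = 4
x_4 = 0.7000, f(x_4) = 0.343000, coefficient = 2
x_5 = 0.8750, f(x_5) = 0.669922, coefficient = 4
x_6 = 1.0500, f(x_6) = 1.157625, coefficient = 2
x_7 = 1.2250, f(x_7) = 1.838266, coefficient = 4
x_8 = 1.4000, f(x_8) = 2.744000, coefficient = 2
x_9 = 1.5750, f(x_9) = 3.906984, coefficient = 4
x_10 = 1.7500, f(x_10) = 5.359375, coefficient = 1

I ≈ (0.175000/3) × 40.195312 = 2.344727
Exact value: 2.344727
Error: 0.000000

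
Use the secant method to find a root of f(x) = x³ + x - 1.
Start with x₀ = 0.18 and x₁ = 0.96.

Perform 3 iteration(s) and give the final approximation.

f(x) = x³ + x - 1
x₀ = 0.18, x₁ = 0.96

Secant formula: x_{n+1} = x_n - f(x_n)(x_n - x_{n-1})/(f(x_n) - f(x_{n-1}))

Iteration 1:
  f(0.180000) = -0.814168
  f(0.960000) = 0.844736
  x_2 = 0.960000 - 0.844736×(0.960000 - 0.180000)/(0.844736 - (-0.814168))
       = 0.562814
Iteration 2:
  f(0.960000) = 0.844736
  f(0.562814) = -0.258910
  x_3 = 0.562814 - (-0.258910)×(0.562814 - 0.960000)/(-0.258910 - 0.844736)
       = 0.655992
Iteration 3:
  f(0.562814) = -0.258910
  f(0.655992) = -0.061719
  x_4 = 0.655992 - (-0.061719)×(0.655992 - 0.562814)/(-0.061719 - (-0.258910))
       = 0.685155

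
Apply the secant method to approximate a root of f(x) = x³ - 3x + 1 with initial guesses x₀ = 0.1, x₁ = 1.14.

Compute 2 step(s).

f(x) = x³ - 3x + 1
x₀ = 0.1, x₁ = 1.14

Secant formula: x_{n+1} = x_n - f(x_n)(x_n - x_{n-1})/(f(x_n) - f(x_{n-1}))

Iteration 1:
  f(0.100000) = 0.701000
  f(1.140000) = -0.938456
  x_2 = 1.140000 - (-0.938456)×(1.140000 - 0.100000)/(-0.938456 - 0.701000)
       = 0.544684
Iteration 2:
  f(1.140000) = -0.938456
  f(0.544684) = -0.472455
  x_3 = 0.544684 - (-0.472455)×(0.544684 - 1.140000)/(-0.472455 - (-0.938456))
       = -0.058877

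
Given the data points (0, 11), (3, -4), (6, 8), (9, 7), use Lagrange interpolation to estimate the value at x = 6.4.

Lagrange interpolation formula:
P(x) = Σ yᵢ × Lᵢ(x)
where Lᵢ(x) = Π_{j≠i} (x - xⱼ)/(xᵢ - xⱼ)

L_0(6.4) = (6.4 - 3)/(0 - 3) × (6.4 - 6)/(0 - 6) × (6.4 - 9)/(0 - 9) = 0.021827
L_1(6.4) = (6.4 - 0)/(3 - 0) × (6.4 - 6)/(3 - 6) × (6.4 - 9)/(3 - 9) = -0.123259
L_2(6.4) = (6.4 - 0)/(6 - 0) × (6.4 - 3)/(6 - 3) × (6.4 - 9)/(6 - 9) = 1.047704
L_3(6.4) = (6.4 - 0)/(9 - 0) × (6.4 - 3)/(9 - 3) × (6.4 - 6)/(9 - 6) = 0.053728

P(6.4) = 11×L_0(6.4) + (-4)×L_1(6.4) + 8×L_2(6.4) + 7×L_3(6.4)
P(6.4) = 9.490864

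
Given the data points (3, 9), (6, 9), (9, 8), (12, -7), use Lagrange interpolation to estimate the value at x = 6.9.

Lagrange interpolation formula:
P(x) = Σ yᵢ × Lᵢ(x)
where Lᵢ(x) = Π_{j≠i} (x - xⱼ)/(xᵢ - xⱼ)

L_0(6.9) = (6.9 - 6)/(3 - 6) × (6.9 - 9)/(3 - 9) × (6.9 - 12)/(3 - 12) = -0.059500
L_1(6.9) = (6.9 - 3)/(6 - 3) × (6.9 - 9)/(6 - 9) × (6.9 - 12)/(6 - 12) = 0.773500
L_2(6.9) = (6.9 - 3)/(9 - 3) × (6.9 - 6)/(9 - 6) × (6.9 - 12)/(9 - 12) = 0.331500
L_3(6.9) = (6.9 - 3)/(12 - 3) × (6.9 - 6)/(12 - 6) × (6.9 - 9)/(12 - 9) = -0.045500

P(6.9) = 9×L_0(6.9) + 9×L_1(6.9) + 8×L_2(6.9) + (-7)×L_3(6.9)
P(6.9) = 9.396500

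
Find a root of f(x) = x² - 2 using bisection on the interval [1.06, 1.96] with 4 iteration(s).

f(x) = x² - 2
Initial interval: [1.06, 1.96]

Iteration 1:
  c_1 = (1.060000 + 1.960000)/2 = 1.510000
  f(c_1) = f(1.510000) = 0.280100
  f(a) × f(c) < 0, new interval: [1.060000, 1.510000]
Iteration 2:
  c_2 = (1.060000 + 1.510000)/2 = 1.285000
  f(c_2) = f(1.285000) = -0.348775
  f(a) × f(c) ≥ 0, new interval: [1.285000, 1.510000]
Iteration 3:
  c_3 = (1.285000 + 1.510000)/2 = 1.397500
  f(c_3) = f(1.397500) = -0.046994
  f(a) × f(c) ≥ 0, new interval: [1.397500, 1.510000]
Iteration 4:
  c_4 = (1.397500 + 1.510000)/2 = 1.453750
  f(c_4) = f(1.453750) = 0.113389
  f(a) × f(c) < 0, new interval: [1.397500, 1.453750]

After 4 iteration(s), the approximation is c_4 = 1.453750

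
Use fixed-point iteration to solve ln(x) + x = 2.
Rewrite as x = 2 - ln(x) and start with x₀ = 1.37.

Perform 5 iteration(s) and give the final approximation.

Equation: ln(x) + x = 2
Fixed-point form: x = 2 - ln(x)
x₀ = 1.37

x_1 = g(1.370000) = 1.685189
x_2 = g(1.685189) = 1.478122
x_3 = g(1.478122) = 1.609228
x_4 = g(1.609228) = 1.524246
x_5 = g(1.524246) = 1.578500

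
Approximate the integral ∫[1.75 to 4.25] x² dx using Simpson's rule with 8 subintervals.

f(x) = x²
a = 1.75, b = 4.25, n = 8
h = (b - a)/n = 0.312500

Simpson's rule: (h/3)[f(x₀) + 4f(x₁) + 2f(x₂) + ... + f(xₙ)]

x_0 = 1.7500, f(x_0) = 3.062500, coefficient = 1
x_1 = 2.0625, f(x_1) = 4.253906, coefficient = 4
x_2 = 2.3750, f(x_2) = 5.640625, coefficient = 2
x_3 = 2.6875, f(x_3) = 7.222656, coefficient = 4
x_4 = 3.0000, f(x_4) = 9.000000, coefficient = 2
x_5 = 3.3125, f(x_5) = 10.972656, coefficient = 4
x_6 = 3.6250, f(x_6) = 13.140625, coefficient = 2
x_7 = 3.9375, f(x_7) = 15.503906, coefficient = 4
x_8 = 4.2500, f(x_8) = 18.062500, coefficient = 1

I ≈ (0.312500/3) × 228.500000 = 23.802083
Exact value: 23.802083
Error: 0.000000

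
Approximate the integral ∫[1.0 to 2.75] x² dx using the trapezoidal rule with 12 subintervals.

f(x) = x²
a = 1.0, b = 2.75, n = 12
h = (b - a)/n = 0.145833

Trapezoidal rule: (h/2)[f(x₀) + 2f(x₁) + 2f(x₂) + ... + f(xₙ)]

x_0 = 1.0000, f(x_0) = 1.000000, coefficient = 1
x_1 = 1.1458, f(x_1) = 1.312934, coefficient = 2
x_2 = 1.2917, f(x_2) = 1.668403, coefficient = 2
x_3 = 1.4375, f(x_3) = 2.066406, coefficient = 2
x_4 = 1.5833, f(x_4) = 2.506944, coefficient = 2
x_5 = 1.7292, f(x_5) = 2.990017, coefficient = 2
x_6 = 1.8750, f(x_6) = 3.515625, coefficient = 2
x_7 = 2.0208, f(x_7) = 4.083767, coefficient = 2
x_8 = 2.1667, f(x_8) = 4.694444, coefficient = 2
x_9 = 2.3125, f(x_9) = 5.347656, coefficient = 2
x_10 = 2.4583, f(x_10) = 6.043403, coefficient = 2
x_11 = 2.6042, f(x_11) = 6.781684, coefficient = 2
x_12 = 2.7500, f(x_12) = 7.562500, coefficient = 1

I ≈ (0.145833/2) × 90.585069 = 6.605161
Exact value: 6.598958
Error: 0.006203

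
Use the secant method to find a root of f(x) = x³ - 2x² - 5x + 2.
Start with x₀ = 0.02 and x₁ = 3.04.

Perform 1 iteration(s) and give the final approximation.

f(x) = x³ - 2x² - 5x + 2
x₀ = 0.02, x₁ = 3.04

Secant formula: x_{n+1} = x_n - f(x_n)(x_n - x_{n-1})/(f(x_n) - f(x_{n-1}))

Iteration 1:
  f(0.020000) = 1.899208
  f(3.040000) = -3.588736
  x_2 = 3.040000 - (-3.588736)×(3.040000 - 0.020000)/(-3.588736 - 1.899208)
       = 1.065129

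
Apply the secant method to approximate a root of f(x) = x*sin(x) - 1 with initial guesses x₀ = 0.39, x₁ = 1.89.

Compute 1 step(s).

f(x) = x*sin(x) - 1
x₀ = 0.39, x₁ = 1.89

Secant formula: x_{n+1} = x_n - f(x_n)(x_n - x_{n-1})/(f(x_n) - f(x_{n-1}))

Iteration 1:
  f(0.390000) = -0.851727
  f(1.890000) = 0.794528
  x_2 = 1.890000 - 0.794528×(1.890000 - 0.390000)/(0.794528 - (-0.851727))
       = 1.166059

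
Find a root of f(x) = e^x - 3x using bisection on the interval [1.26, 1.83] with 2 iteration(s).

f(x) = e^x - 3x
Initial interval: [1.26, 1.83]

Iteration 1:
  c_1 = (1.260000 + 1.830000)/2 = 1.545000
  f(c_1) = f(1.545000) = 0.052972
  f(a) × f(c) < 0, new interval: [1.260000, 1.545000]
Iteration 2:
  c_2 = (1.260000 + 1.545000)/2 = 1.402500
  f(c_2) = f(1.402500) = -0.142149
  f(a) × f(c) ≥ 0, new interval: [1.402500, 1.545000]

After 2 iteration(s), the approximation is c_2 = 1.402500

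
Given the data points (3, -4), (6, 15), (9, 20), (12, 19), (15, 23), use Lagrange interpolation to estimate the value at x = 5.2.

Lagrange interpolation formula:
P(x) = Σ yᵢ × Lᵢ(x)
where Lᵢ(x) = Π_{j≠i} (x - xⱼ)/(xᵢ - xⱼ)

L_0(5.2) = (5.2 - 6)/(3 - 6) × (5.2 - 9)/(3 - 9) × (5.2 - 12)/(3 - 12) × (5.2 - 15)/(3 - 15) = 0.104211
L_1(5.2) = (5.2 - 3)/(6 - 3) × (5.2 - 9)/(6 - 9) × (5.2 - 12)/(6 - 12) × (5.2 - 15)/(6 - 15) = 1.146318
L_2(5.2) = (5.2 - 3)/(9 - 3) × (5.2 - 6)/(9 - 6) × (5.2 - 12)/(9 - 12) × (5.2 - 15)/(9 - 15) = -0.361995
L_3(5.2) = (5.2 - 3)/(12 - 3) × (5.2 - 6)/(12 - 6) × (5.2 - 9)/(12 - 9) × (5.2 - 15)/(12 - 15) = 0.134861
L_4(5.2) = (5.2 - 3)/(15 - 3) × (5.2 - 6)/(15 - 6) × (5.2 - 9)/(15 - 9) × (5.2 - 12)/(15 - 12) = -0.023394

P(5.2) = (-4)×L_0(5.2) + 15×L_1(5.2) + 20×L_2(5.2) + 19×L_3(5.2) + 23×L_4(5.2)
P(5.2) = 11.562311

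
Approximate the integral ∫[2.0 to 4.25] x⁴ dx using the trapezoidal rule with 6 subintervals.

f(x) = x⁴
a = 2.0, b = 4.25, n = 6
h = (b - a)/n = 0.375000

Trapezoidal rule: (h/2)[f(x₀) + 2f(x₁) + 2f(x₂) + ... + f(xₙ)]

x_0 = 2.0000, f(x_0) = 16.000000, coefficient = 1
x_1 = 2.3750, f(x_1) = 31.816650, coefficient = 2
x_2 = 2.7500, f(x_2) = 57.191406, coefficient = 2
x_3 = 3.1250, f(x_3) = 95.367432, coefficient = 2
x_4 = 3.5000, f(x_4) = 150.062500, coefficient = 2
x_5 = 3.8750, f(x_5) = 225.468994, coefficient = 2
x_6 = 4.2500, f(x_6) = 326.253906, coefficient = 1

I ≈ (0.375000/2) × 1462.067871 = 274.137726
Exact value: 270.915820
Error: 3.221906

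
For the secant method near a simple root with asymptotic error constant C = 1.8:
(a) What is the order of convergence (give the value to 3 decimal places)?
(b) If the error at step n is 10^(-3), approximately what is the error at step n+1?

(a) Secant method has superlinear convergence with order φ = (1+√5)/2 ≈ 1.618.
    This means |e_{n+1}| ≈ C|e_n|^1.618.

(b) With |e_n| = 10^(-3) and C = 1.8:
    |e_{n+1}| ≈ 1.8 × (10^(-3))^1.618 = 1.8 × 10^(-4.85)

(a) ≈ 1.618 (golden ratio); (b) |e_{n+1}| ≈ 2.519e-05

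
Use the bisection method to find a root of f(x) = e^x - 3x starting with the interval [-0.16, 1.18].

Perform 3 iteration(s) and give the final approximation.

f(x) = e^x - 3x
Initial interval: [-0.16, 1.18]

Iteration 1:
  c_1 = (-0.160000 + 1.180000)/2 = 0.510000
  f(c_1) = f(0.510000) = 0.135291
  f(a) × f(c) ≥ 0, new interval: [0.510000, 1.180000]
Iteration 2:
  c_2 = (0.510000 + 1.180000)/2 = 0.845000
  f(c_2) = f(0.845000) = -0.207022
  f(a) × f(c) < 0, new interval: [0.510000, 0.845000]
Iteration 3:
  c_3 = (0.510000 + 0.845000)/2 = 0.677500
  f(c_3) = f(0.677500) = -0.063551
  f(a) × f(c) < 0, new interval: [0.510000, 0.677500]

After 3 iteration(s), the approximation is c_3 = 0.677500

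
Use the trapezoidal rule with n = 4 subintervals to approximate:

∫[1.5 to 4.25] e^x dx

f(x) = e^x
a = 1.5, b = 4.25, n = 4
h = (b - a)/n = 0.687500

Trapezoidal rule: (h/2)[f(x₀) + 2f(x₁) + 2f(x₂) + ... + f(xₙ)]

x_0 = 1.5000, f(x_0) = 4.481689, coefficient = 1
x_1 = 2.1875, f(x_1) = 8.912903, coefficient = 2
x_2 = 2.8750, f(x_2) = 17.725424, coefficient = 2
x_3 = 3.5625, f(x_3) = 35.251215, coefficient = 2
x_4 = 4.2500, f(x_4) = 70.105412, coefficient = 1

I ≈ (0.687500/2) × 198.366186 = 68.188376
Exact value: 65.623723
Error: 2.564653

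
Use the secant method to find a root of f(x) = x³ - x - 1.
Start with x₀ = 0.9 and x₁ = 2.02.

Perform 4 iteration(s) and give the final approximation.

f(x) = x³ - x - 1
x₀ = 0.9, x₁ = 2.02

Secant formula: x_{n+1} = x_n - f(x_n)(x_n - x_{n-1})/(f(x_n) - f(x_{n-1}))

Iteration 1:
  f(0.900000) = -1.171000
  f(2.020000) = 5.222408
  x_2 = 2.020000 - 5.222408×(2.020000 - 0.900000)/(5.222408 - (-1.171000))
       = 1.105136
Iteration 2:
  f(2.020000) = 5.222408
  f(1.105136) = -0.755404
  x_3 = 1.105136 - (-0.755404)×(1.105136 - 2.020000)/(-0.755404 - 5.222408)
       = 1.220746
Iteration 3:
  f(1.105136) = -0.755404
  f(1.220746) = -0.401566
  x_4 = 1.220746 - (-0.401566)×(1.220746 - 1.105136)/(-0.401566 - (-0.755404))
       = 1.351949
Iteration 4:
  f(1.220746) = -0.401566
  f(1.351949) = 0.119098
  x_5 = 1.351949 - 0.119098×(1.351949 - 1.220746)/(0.119098 - (-0.401566))
       = 1.321937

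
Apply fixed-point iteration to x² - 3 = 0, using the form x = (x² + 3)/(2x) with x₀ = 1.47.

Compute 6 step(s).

Equation: x² - 3 = 0
Fixed-point form: x = (x² + 3)/(2x)
x₀ = 1.47

x_1 = g(1.470000) = 1.755408
x_2 = g(1.755408) = 1.732206
x_3 = g(1.732206) = 1.732051
x_4 = g(1.732051) = 1.732051
x_5 = g(1.732051) = 1.732051
x_6 = g(1.732051) = 1.732051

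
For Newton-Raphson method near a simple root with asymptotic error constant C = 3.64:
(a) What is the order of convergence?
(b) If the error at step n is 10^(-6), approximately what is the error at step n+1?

(a) Newton-Raphson has quadratic (order 2) convergence near simple roots.
    This means |e_{n+1}| ≈ C|e_n|².

(b) With |e_n| = 10^(-6) and C = 3.64:
    |e_{n+1}| ≈ 3.64 × (10^(-6))² = 3.64 × 10^(-12)

(a) 2 (quadratic); (b) |e_{n+1}| ≈ 3.640e-12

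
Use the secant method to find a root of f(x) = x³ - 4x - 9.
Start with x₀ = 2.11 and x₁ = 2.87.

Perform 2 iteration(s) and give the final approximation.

f(x) = x³ - 4x - 9
x₀ = 2.11, x₁ = 2.87

Secant formula: x_{n+1} = x_n - f(x_n)(x_n - x_{n-1})/(f(x_n) - f(x_{n-1}))

Iteration 1:
  f(2.110000) = -8.046069
  f(2.870000) = 3.159903
  x_2 = 2.870000 - 3.159903×(2.870000 - 2.110000)/(3.159903 - (-8.046069))
       = 2.655692
Iteration 2:
  f(2.870000) = 3.159903
  f(2.655692) = -0.892964
  x_3 = 2.655692 - (-0.892964)×(2.655692 - 2.870000)/(-0.892964 - 3.159903)
       = 2.702910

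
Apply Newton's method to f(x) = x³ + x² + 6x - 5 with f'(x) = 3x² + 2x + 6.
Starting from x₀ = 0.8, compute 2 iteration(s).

f(x) = x³ + x² + 6x - 5
f'(x) = 3x² + 2x + 6
x₀ = 0.8

Newton-Raphson formula: x_{n+1} = x_n - f(x_n)/f'(x_n)

Iteration 1:
  f(0.800000) = 0.952000
  f'(0.800000) = 9.520000
  x_1 = 0.800000 - 0.952000/9.520000 = 0.700000
Iteration 2:
  f(0.700000) = 0.033000
  f'(0.700000) = 8.870000
  x_2 = 0.700000 - 0.033000/8.870000 = 0.696280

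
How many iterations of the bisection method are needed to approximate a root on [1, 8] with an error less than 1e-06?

We need (b-a)/2^n ≤ 1e-06
(8 - 1)/2^n ≤ 1e-06
7/2^n ≤ 1e-06
2^n ≥ 7000000
n ≥ log₂(7000000) = 22.74
n ≥ 23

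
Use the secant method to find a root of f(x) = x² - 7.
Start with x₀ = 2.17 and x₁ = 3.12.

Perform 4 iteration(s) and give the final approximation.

f(x) = x² - 7
x₀ = 2.17, x₁ = 3.12

Secant formula: x_{n+1} = x_n - f(x_n)(x_n - x_{n-1})/(f(x_n) - f(x_{n-1}))

Iteration 1:
  f(2.170000) = -2.291100
  f(3.120000) = 2.734400
  x_2 = 3.120000 - 2.734400×(3.120000 - 2.170000)/(2.734400 - (-2.291100))
       = 2.603100
Iteration 2:
  f(3.120000) = 2.734400
  f(2.603100) = -0.223869
  x_3 = 2.603100 - (-0.223869)×(2.603100 - 3.120000)/(-0.223869 - 2.734400)
       = 2.642217
Iteration 3:
  f(2.603100) = -0.223869
  f(2.642217) = -0.018689
  x_4 = 2.642217 - (-0.018689)×(2.642217 - 2.603100)/(-0.018689 - (-0.223869))
       = 2.645780
Iteration 4:
  f(2.642217) = -0.018689
  f(2.645780) = 0.000152
  x_5 = 2.645780 - 0.000152×(2.645780 - 2.642217)/(0.000152 - (-0.018689))
       = 2.645751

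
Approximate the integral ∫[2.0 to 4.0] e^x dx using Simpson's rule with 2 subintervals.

f(x) = e^x
a = 2.0, b = 4.0, n = 2
h = (b - a)/n = 1.000000

Simpson's rule: (h/3)[f(x₀) + 4f(x₁) + 2f(x₂) + ... + f(xₙ)]

x_0 = 2.0000, f(x_0) = 7.389056, coefficient = 1
x_1 = 3.0000, f(x_1) = 20.085537, coefficient = 4
x_2 = 4.0000, f(x_2) = 54.598150, coefficient = 1

I ≈ (1.000000/3) × 142.329354 = 47.443118
Exact value: 47.209094
Error: 0.234024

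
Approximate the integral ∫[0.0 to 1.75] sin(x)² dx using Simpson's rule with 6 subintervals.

f(x) = sin(x)²
a = 0.0, b = 1.75, n = 6
h = (b - a)/n = 0.291667

Simpson's rule: (h/3)[f(x₀) + 4f(x₁) + 2f(x₂) + ... + f(xₙ)]

x_0 = 0.0000, f(x_0) = 0.000000, coefficient = 1
x_1 = 0.2917, f(x_1) = 0.082684, coefficient = 4
x_2 = 0.5833, f(x_2) = 0.303391, coefficient = 2
x_3 = 0.8750, f(x_3) = 0.589123, coefficient = 4
x_4 = 1.1667, f(x_4) = 0.845379, coefficient = 2
x_5 = 1.4583, f(x_5) = 0.987405, coefficient = 4
x_6 = 1.7500, f(x_6) = 0.968228, coefficient = 1

I ≈ (0.291667/3) × 9.902619 = 0.962755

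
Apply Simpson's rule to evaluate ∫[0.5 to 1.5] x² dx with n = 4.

f(x) = x²
a = 0.5, b = 1.5, n = 4
h = (b - a)/n = 0.250000

Simpson's rule: (h/3)[f(x₀) + 4f(x₁) + 2f(x₂) + ... + f(xₙ)]

x_0 = 0.5000, f(x_0) = 0.250000, coefficient = 1
x_1 = 0.7500, f(x_1) = 0.562500, coefficient = 4
x_2 = 1.0000, f(x_2) = 1.000000, coefficient = 2
x_3 = 1.2500, f(x_3) = 1.562500, coefficient = 4
x_4 = 1.5000, f(x_4) = 2.250000, coefficient = 1

I ≈ (0.250000/3) × 13.000000 = 1.083333
Exact value: 1.083333
Error: 0.000000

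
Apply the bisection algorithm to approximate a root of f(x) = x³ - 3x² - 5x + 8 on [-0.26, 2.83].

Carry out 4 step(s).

f(x) = x³ - 3x² - 5x + 8
Initial interval: [-0.26, 2.83]

Iteration 1:
  c_1 = (-0.260000 + 2.830000)/2 = 1.285000
  f(c_1) = f(1.285000) = -1.256851
  f(a) × f(c) < 0, new interval: [-0.260000, 1.285000]
Iteration 2:
  c_2 = (-0.260000 + 1.285000)/2 = 0.512500
  f(c_2) = f(0.512500) = 4.784143
  f(a) × f(c) ≥ 0, new interval: [0.512500, 1.285000]
Iteration 3:
  c_3 = (0.512500 + 1.285000)/2 = 0.898750
  f(c_3) = f(0.898750) = 1.808962
  f(a) × f(c) ≥ 0, new interval: [0.898750, 1.285000]
Iteration 4:
  c_4 = (0.898750 + 1.285000)/2 = 1.091875
  f(c_4) = f(1.091875) = 0.265776
  f(a) × f(c) ≥ 0, new interval: [1.091875, 1.285000]

After 4 iteration(s), the approximation is c_4 = 1.091875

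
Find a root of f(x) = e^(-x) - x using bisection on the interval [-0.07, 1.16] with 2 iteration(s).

f(x) = e^(-x) - x
Initial interval: [-0.07, 1.16]

Iteration 1:
  c_1 = (-0.070000 + 1.160000)/2 = 0.545000
  f(c_1) = f(0.545000) = 0.034842
  f(a) × f(c) ≥ 0, new interval: [0.545000, 1.160000]
Iteration 2:
  c_2 = (0.545000 + 1.160000)/2 = 0.852500
  f(c_2) = f(0.852500) = -0.426152
  f(a) × f(c) < 0, new interval: [0.545000, 0.852500]

After 2 iteration(s), the approximation is c_2 = 0.852500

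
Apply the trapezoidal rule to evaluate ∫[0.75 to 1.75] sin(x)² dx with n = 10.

f(x) = sin(x)²
a = 0.75, b = 1.75, n = 10
h = (b - a)/n = 0.100000

Trapezoidal rule: (h/2)[f(x₀) + 2f(x₁) + 2f(x₂) + ... + f(xₙ)]

x_0 = 0.7500, f(x_0) = 0.464631, coefficient = 1
x_1 = 0.8500, f(x_1) = 0.564422, coefficient = 2
x_2 = 0.9500, f(x_2) = 0.661645, coefficient = 2
x_3 = 1.0500, f(x_3) = 0.752423, coefficient = 2
x_4 = 1.1500, f(x_4) = 0.833138, coefficient = 2
x_5 = 1.2500, f(x_5) = 0.900572, coefficient = 2
x_6 = 1.3500, f(x_6) = 0.952036, coefficient = 2
x_7 = 1.4500, f(x_7) = 0.985479, coefficient = 2
x_8 = 1.5500, f(x_8) = 0.999568, coefficient = 2
x_9 = 1.6500, f(x_9) = 0.993740, coefficient = 2
x_10 = 1.7500, f(x_10) = 0.968228, coefficient = 1

I ≈ (0.100000/2) × 16.718905 = 0.835945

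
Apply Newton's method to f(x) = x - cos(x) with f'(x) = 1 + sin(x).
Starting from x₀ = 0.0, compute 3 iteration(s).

f(x) = x - cos(x)
f'(x) = 1 + sin(x)
x₀ = 0.0

Newton-Raphson formula: x_{n+1} = x_n - f(x_n)/f'(x_n)

Iteration 1:
  f(0.000000) = -1.000000
  f'(0.000000) = 1.000000
  x_1 = 0.000000 - (-1.000000)/1.000000 = 1.000000
Iteration 2:
  f(1.000000) = 0.459698
  f'(1.000000) = 1.841471
  x_2 = 1.000000 - 0.459698/1.841471 = 0.750364
Iteration 3:
  f(0.750364) = 0.018923
  f'(0.750364) = 1.681905
  x_3 = 0.750364 - 0.018923/1.681905 = 0.739113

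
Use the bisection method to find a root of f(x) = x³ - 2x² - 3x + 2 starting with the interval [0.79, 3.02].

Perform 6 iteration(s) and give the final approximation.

f(x) = x³ - 2x² - 3x + 2
Initial interval: [0.79, 3.02]

Iteration 1:
  c_1 = (0.790000 + 3.020000)/2 = 1.905000
  f(c_1) = f(1.905000) = -4.059757
  f(a) × f(c) ≥ 0, new interval: [1.905000, 3.020000]
Iteration 2:
  c_2 = (1.905000 + 3.020000)/2 = 2.462500
  f(c_2) = f(2.462500) = -2.582943
  f(a) × f(c) ≥ 0, new interval: [2.462500, 3.020000]
Iteration 3:
  c_3 = (2.462500 + 3.020000)/2 = 2.741250
  f(c_3) = f(2.741250) = -0.653663
  f(a) × f(c) ≥ 0, new interval: [2.741250, 3.020000]
Iteration 4:
  c_4 = (2.741250 + 3.020000)/2 = 2.880625
  f(c_4) = f(2.880625) = 0.665552
  f(a) × f(c) < 0, new interval: [2.741250, 2.880625]
Iteration 5:
  c_5 = (2.741250 + 2.880625)/2 = 2.810938
  f(c_5) = f(2.810938) = -0.025296
  f(a) × f(c) ≥ 0, new interval: [2.810938, 2.880625]
Iteration 6:
  c_6 = (2.810938 + 2.880625)/2 = 2.845781
  f(c_6) = f(2.845781) = 0.312191
  f(a) × f(c) < 0, new interval: [2.810938, 2.845781]

After 6 iteration(s), the approximation is c_6 = 2.845781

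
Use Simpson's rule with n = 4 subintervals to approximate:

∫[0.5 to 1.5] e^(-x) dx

f(x) = e^(-x)
a = 0.5, b = 1.5, n = 4
h = (b - a)/n = 0.250000

Simpson's rule: (h/3)[f(x₀) + 4f(x₁) + 2f(x₂) + ... + f(xₙ)]

x_0 = 0.5000, f(x_0) = 0.606531, coefficient = 1
x_1 = 0.7500, f(x_1) = 0.472367, coefficient = 4
x_2 = 1.0000, f(x_2) = 0.367879, coefficient = 2
x_3 = 1.2500, f(x_3) = 0.286505, coefficient = 4
x_4 = 1.5000, f(x_4) = 0.223130, coefficient = 1

I ≈ (0.250000/3) × 4.600905 = 0.383409
Exact value: 0.383400
Error: 0.000008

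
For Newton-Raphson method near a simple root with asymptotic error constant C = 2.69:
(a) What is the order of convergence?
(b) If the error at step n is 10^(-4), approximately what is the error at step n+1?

(a) Newton-Raphson has quadratic (order 2) convergence near simple roots.
    This means |e_{n+1}| ≈ C|e_n|².

(b) With |e_n| = 10^(-4) and C = 2.69:
    |e_{n+1}| ≈ 2.69 × (10^(-4))² = 2.69 × 10^(-8)

(a) 2 (quadratic); (b) |e_{n+1}| ≈ 2.690e-08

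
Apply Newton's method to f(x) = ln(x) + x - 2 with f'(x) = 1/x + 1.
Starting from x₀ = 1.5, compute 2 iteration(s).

f(x) = ln(x) + x - 2
f'(x) = 1/x + 1
x₀ = 1.5

Newton-Raphson formula: x_{n+1} = x_n - f(x_n)/f'(x_n)

Iteration 1:
  f(1.500000) = -0.094535
  f'(1.500000) = 1.666667
  x_1 = 1.500000 - (-0.094535)/1.666667 = 1.556721
Iteration 2:
  f(1.556721) = -0.000697
  f'(1.556721) = 1.642376
  x_2 = 1.556721 - (-0.000697)/1.642376 = 1.557146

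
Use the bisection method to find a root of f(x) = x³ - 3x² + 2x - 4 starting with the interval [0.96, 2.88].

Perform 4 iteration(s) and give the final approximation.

f(x) = x³ - 3x² + 2x - 4
Initial interval: [0.96, 2.88]

Iteration 1:
  c_1 = (0.960000 + 2.880000)/2 = 1.920000
  f(c_1) = f(1.920000) = -4.141312
  f(a) × f(c) ≥ 0, new interval: [1.920000, 2.880000]
Iteration 2:
  c_2 = (1.920000 + 2.880000)/2 = 2.400000
  f(c_2) = f(2.400000) = -2.656000
  f(a) × f(c) ≥ 0, new interval: [2.400000, 2.880000]
Iteration 3:
  c_3 = (2.400000 + 2.880000)/2 = 2.640000
  f(c_3) = f(2.640000) = -1.229056
  f(a) × f(c) ≥ 0, new interval: [2.640000, 2.880000]
Iteration 4:
  c_4 = (2.640000 + 2.880000)/2 = 2.760000
  f(c_4) = f(2.760000) = -0.308224
  f(a) × f(c) ≥ 0, new interval: [2.760000, 2.880000]

After 4 iteration(s), the approximation is c_4 = 2.760000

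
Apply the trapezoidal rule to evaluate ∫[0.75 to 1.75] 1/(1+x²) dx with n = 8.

f(x) = 1/(1+x²)
a = 0.75, b = 1.75, n = 8
h = (b - a)/n = 0.125000

Trapezoidal rule: (h/2)[f(x₀) + 2f(x₁) + 2f(x₂) + ... + f(xₙ)]

x_0 = 0.7500, f(x_0) = 0.640000, coefficient = 1
x_1 = 0.8750, f(x_1) = 0.566372, coefficient = 2
x_2 = 1.0000, f(x_2) = 0.500000, coefficient = 2
x_3 = 1.1250, f(x_3) = 0.441379, coefficient = 2
x_4 = 1.2500, f(x_4) = 0.390244, coefficient = 2
x_5 = 1.3750, f(x_5) = 0.345946, coefficient = 2
x_6 = 1.5000, f(x_6) = 0.307692, coefficient = 2
x_7 = 1.6250, f(x_7) = 0.274678, coefficient = 2
x_8 = 1.7500, f(x_8) = 0.246154, coefficient = 1

I ≈ (0.125000/2) × 6.538776 = 0.408674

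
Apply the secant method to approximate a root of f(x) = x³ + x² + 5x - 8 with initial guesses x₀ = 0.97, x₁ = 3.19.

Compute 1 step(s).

f(x) = x³ + x² + 5x - 8
x₀ = 0.97, x₁ = 3.19

Secant formula: x_{n+1} = x_n - f(x_n)(x_n - x_{n-1})/(f(x_n) - f(x_{n-1}))

Iteration 1:
  f(0.970000) = -1.296427
  f(3.190000) = 50.587859
  x_2 = 3.190000 - 50.587859×(3.190000 - 0.970000)/(50.587859 - (-1.296427))
       = 1.025471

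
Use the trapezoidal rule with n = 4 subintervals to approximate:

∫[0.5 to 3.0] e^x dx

f(x) = e^x
a = 0.5, b = 3.0, n = 4
h = (b - a)/n = 0.625000

Trapezoidal rule: (h/2)[f(x₀) + 2f(x₁) + 2f(x₂) + ... + f(xₙ)]

x_0 = 0.5000, f(x_0) = 1.648721, coefficient = 1
x_1 = 1.1250, f(x_1) = 3.080217, coefficient = 2
x_2 = 1.7500, f(x_2) = 5.754603, coefficient = 2
x_3 = 2.3750, f(x_3) = 10.751013, coefficient = 2
x_4 = 3.0000, f(x_4) = 20.085537, coefficient = 1

I ≈ (0.625000/2) × 60.905924 = 19.033101
Exact value: 18.436816
Error: 0.596285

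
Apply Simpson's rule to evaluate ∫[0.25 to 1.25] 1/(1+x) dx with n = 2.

f(x) = 1/(1+x)
a = 0.25, b = 1.25, n = 2
h = (b - a)/n = 0.500000

Simpson's rule: (h/3)[f(x₀) + 4f(x₁) + 2f(x₂) + ... + f(xₙ)]

x_0 = 0.2500, f(x_0) = 0.800000, coefficient = 1
x_1 = 0.7500, f(x_1) = 0.571429, coefficient = 4
x_2 = 1.2500, f(x_2) = 0.444444, coefficient = 1

I ≈ (0.500000/3) × 3.530159 = 0.588360
Exact value: 0.587787
Error: 0.000573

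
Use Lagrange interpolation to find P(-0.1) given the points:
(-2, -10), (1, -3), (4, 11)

Lagrange interpolation formula:
P(x) = Σ yᵢ × Lᵢ(x)
where Lᵢ(x) = Π_{j≠i} (x - xⱼ)/(xᵢ - xⱼ)

L_0(-0.1) = (-0.1 - 1)/(-2 - 1) × (-0.1 - 4)/(-2 - 4) = 0.250556
L_1(-0.1) = (-0.1 - (-2))/(1 - (-2)) × (-0.1 - 4)/(1 - 4) = 0.865556
L_2(-0.1) = (-0.1 - (-2))/(4 - (-2)) × (-0.1 - 1)/(4 - 1) = -0.116111

P(-0.1) = (-10)×L_0(-0.1) + (-3)×L_1(-0.1) + 11×L_2(-0.1)
P(-0.1) = -6.379444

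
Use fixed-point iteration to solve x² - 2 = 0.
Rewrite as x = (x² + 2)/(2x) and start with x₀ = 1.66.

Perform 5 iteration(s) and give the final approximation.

Equation: x² - 2 = 0
Fixed-point form: x = (x² + 2)/(2x)
x₀ = 1.66

x_1 = g(1.660000) = 1.432410
x_2 = g(1.432410) = 1.414329
x_3 = g(1.414329) = 1.414214
x_4 = g(1.414214) = 1.414214
x_5 = g(1.414214) = 1.414214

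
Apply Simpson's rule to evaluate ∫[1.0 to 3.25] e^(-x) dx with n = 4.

f(x) = e^(-x)
a = 1.0, b = 3.25, n = 4
h = (b - a)/n = 0.562500

Simpson's rule: (h/3)[f(x₀) + 4f(x₁) + 2f(x₂) + ... + f(xₙ)]

x_0 = 1.0000, f(x_0) = 0.367879, coefficient = 1
x_1 = 1.5625, f(x_1) = 0.209611, coefficient = 4
x_2 = 2.1250, f(x_2) = 0.119433, coefficient = 2
x_3 = 2.6875, f(x_3) = 0.068051, coefficient = 4
x_4 = 3.2500, f(x_4) = 0.038774, coefficient = 1

I ≈ (0.562500/3) × 1.756169 = 0.329282
Exact value: 0.329105
Error: 0.000176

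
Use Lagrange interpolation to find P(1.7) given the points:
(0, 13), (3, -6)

Lagrange interpolation formula:
P(x) = Σ yᵢ × Lᵢ(x)
where Lᵢ(x) = Π_{j≠i} (x - xⱼ)/(xᵢ - xⱼ)

L_0(1.7) = (1.7 - 3)/(0 - 3) = 0.433333
L_1(1.7) = (1.7 - 0)/(3 - 0) = 0.566667

P(1.7) = 13×L_0(1.7) + (-6)×L_1(1.7)
P(1.7) = 2.233333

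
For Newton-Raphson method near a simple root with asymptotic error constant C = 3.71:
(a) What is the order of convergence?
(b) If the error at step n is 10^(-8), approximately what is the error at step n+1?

(a) Newton-Raphson has quadratic (order 2) convergence near simple roots.
    This means |e_{n+1}| ≈ C|e_n|².

(b) With |e_n| = 10^(-8) and C = 3.71:
    |e_{n+1}| ≈ 3.71 × (10^(-8))² = 3.71 × 10^(-16)

(a) 2 (quadratic); (b) |e_{n+1}| ≈ 3.710e-16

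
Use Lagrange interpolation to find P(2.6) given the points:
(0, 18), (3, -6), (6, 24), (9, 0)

Lagrange interpolation formula:
P(x) = Σ yᵢ × Lᵢ(x)
where Lᵢ(x) = Π_{j≠i} (x - xⱼ)/(xᵢ - xⱼ)

L_0(2.6) = (2.6 - 3)/(0 - 3) × (2.6 - 6)/(0 - 6) × (2.6 - 9)/(0 - 9) = 0.053728
L_1(2.6) = (2.6 - 0)/(3 - 0) × (2.6 - 6)/(3 - 6) × (2.6 - 9)/(3 - 9) = 1.047704
L_2(2.6) = (2.6 - 0)/(6 - 0) × (2.6 - 3)/(6 - 3) × (2.6 - 9)/(6 - 9) = -0.123259
L_3(2.6) = (2.6 - 0)/(9 - 0) × (2.6 - 3)/(9 - 3) × (2.6 - 6)/(9 - 6) = 0.021827

P(2.6) = 18×L_0(2.6) + (-6)×L_1(2.6) + 24×L_2(2.6) + 0×L_3(2.6)
P(2.6) = -8.277333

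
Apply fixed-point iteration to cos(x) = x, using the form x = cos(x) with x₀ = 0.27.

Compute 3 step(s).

Equation: cos(x) = x
Fixed-point form: x = cos(x)
x₀ = 0.27

x_1 = g(0.270000) = 0.963771
x_2 = g(0.963771) = 0.570427
x_3 = g(0.570427) = 0.841671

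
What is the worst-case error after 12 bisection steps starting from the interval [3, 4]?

Bisection error bound: |error| ≤ (b-a)/2^n
|error| ≤ (4 - 3)/2^12 = 1/2^12
|error| ≤ 0.0002441406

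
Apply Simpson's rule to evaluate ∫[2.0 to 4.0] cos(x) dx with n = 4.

f(x) = cos(x)
a = 2.0, b = 4.0, n = 4
h = (b - a)/n = 0.500000

Simpson's rule: (h/3)[f(x₀) + 4f(x₁) + 2f(x₂) + ... + f(xₙ)]

x_0 = 2.0000, f(x_0) = -0.416147, coefficient = 1
x_1 = 2.5000, f(x_1) = -0.801144, coefficient = 4
x_2 = 3.0000, f(x_2) = -0.989992, coefficient = 2
x_3 = 3.5000, f(x_3) = -0.936457, coefficient = 4
x_4 = 4.0000, f(x_4) = -0.653644, coefficient = 1

I ≈ (0.500000/3) × -10.000177 = -1.666696
Exact value: -1.666100
Error: 0.000596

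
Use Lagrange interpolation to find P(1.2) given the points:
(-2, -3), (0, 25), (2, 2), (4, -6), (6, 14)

Lagrange interpolation formula:
P(x) = Σ yᵢ × Lᵢ(x)
where Lᵢ(x) = Π_{j≠i} (x - xⱼ)/(xᵢ - xⱼ)

L_0(1.2) = (1.2 - 0)/(-2 - 0) × (1.2 - 2)/(-2 - 2) × (1.2 - 4)/(-2 - 4) × (1.2 - 6)/(-2 - 6) = -0.033600
L_1(1.2) = (1.2 - (-2))/(0 - (-2)) × (1.2 - 2)/(0 - 2) × (1.2 - 4)/(0 - 4) × (1.2 - 6)/(0 - 6) = 0.358400
L_2(1.2) = (1.2 - (-2))/(2 - (-2)) × (1.2 - 0)/(2 - 0) × (1.2 - 4)/(2 - 4) × (1.2 - 6)/(2 - 6) = 0.806400
L_3(1.2) = (1.2 - (-2))/(4 - (-2)) × (1.2 - 0)/(4 - 0) × (1.2 - 2)/(4 - 2) × (1.2 - 6)/(4 - 6) = -0.153600
L_4(1.2) = (1.2 - (-2))/(6 - (-2)) × (1.2 - 0)/(6 - 0) × (1.2 - 2)/(6 - 2) × (1.2 - 4)/(6 - 4) = 0.022400

P(1.2) = (-3)×L_0(1.2) + 25×L_1(1.2) + 2×L_2(1.2) + (-6)×L_3(1.2) + 14×L_4(1.2)
P(1.2) = 11.908800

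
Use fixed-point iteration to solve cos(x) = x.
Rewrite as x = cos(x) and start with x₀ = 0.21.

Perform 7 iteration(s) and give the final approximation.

Equation: cos(x) = x
Fixed-point form: x = cos(x)
x₀ = 0.21

x_1 = g(0.210000) = 0.978031
x_2 = g(0.978031) = 0.558657
x_3 = g(0.558657) = 0.847968
x_4 = g(0.847968) = 0.661509
x_5 = g(0.661509) = 0.789066
x_6 = g(0.789066) = 0.704508
x_7 = g(0.704508) = 0.761930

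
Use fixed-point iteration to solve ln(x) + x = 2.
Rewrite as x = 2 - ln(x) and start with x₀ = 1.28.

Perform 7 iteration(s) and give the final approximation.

Equation: ln(x) + x = 2
Fixed-point form: x = 2 - ln(x)
x₀ = 1.28

x_1 = g(1.280000) = 1.753140
x_2 = g(1.753140) = 1.438592
x_3 = g(1.438592) = 1.636335
x_4 = g(1.636335) = 1.507541
x_5 = g(1.507541) = 1.589520
x_6 = g(1.589520) = 1.536568
x_7 = g(1.536568) = 1.570449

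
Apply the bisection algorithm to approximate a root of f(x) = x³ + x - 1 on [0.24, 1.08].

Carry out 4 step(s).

f(x) = x³ + x - 1
Initial interval: [0.24, 1.08]

Iteration 1:
  c_1 = (0.240000 + 1.080000)/2 = 0.660000
  f(c_1) = f(0.660000) = -0.052504
  f(a) × f(c) ≥ 0, new interval: [0.660000, 1.080000]
Iteration 2:
  c_2 = (0.660000 + 1.080000)/2 = 0.870000
  f(c_2) = f(0.870000) = 0.528503
  f(a) × f(c) < 0, new interval: [0.660000, 0.870000]
Iteration 3:
  c_3 = (0.660000 + 0.870000)/2 = 0.765000
  f(c_3) = f(0.765000) = 0.212697
  f(a) × f(c) < 0, new interval: [0.660000, 0.765000]
Iteration 4:
  c_4 = (0.660000 + 0.765000)/2 = 0.712500
  f(c_4) = f(0.712500) = 0.074205
  f(a) × f(c) < 0, new interval: [0.660000, 0.712500]

After 4 iteration(s), the approximation is c_4 = 0.712500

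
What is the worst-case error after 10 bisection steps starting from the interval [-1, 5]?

Bisection error bound: |error| ≤ (b-a)/2^n
|error| ≤ (5 - (-1))/2^10 = 6/2^10
|error| ≤ 0.0058593750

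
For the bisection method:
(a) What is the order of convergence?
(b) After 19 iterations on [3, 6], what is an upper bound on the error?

(a) Bisection has linear (order 1) convergence; the error is halved each step.

(b) Error bound = (b-a)/2^n = (6 - 3)/2^{19}
    = 3/2^{19}

(a) 1 (linear); (b) error ≤ 5.72e-06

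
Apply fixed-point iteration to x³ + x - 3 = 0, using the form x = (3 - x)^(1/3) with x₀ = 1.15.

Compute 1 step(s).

Equation: x³ + x - 3 = 0
Fixed-point form: x = (3 - x)^(1/3)
x₀ = 1.15

x_1 = g(1.150000) = 1.227601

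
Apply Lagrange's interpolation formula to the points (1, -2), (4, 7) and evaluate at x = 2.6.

Lagrange interpolation formula:
P(x) = Σ yᵢ × Lᵢ(x)
where Lᵢ(x) = Π_{j≠i} (x - xⱼ)/(xᵢ - xⱼ)

L_0(2.6) = (2.6 - 4)/(1 - 4) = 0.466667
L_1(2.6) = (2.6 - 1)/(4 - 1) = 0.533333

P(2.6) = (-2)×L_0(2.6) + 7×L_1(2.6)
P(2.6) = 2.800000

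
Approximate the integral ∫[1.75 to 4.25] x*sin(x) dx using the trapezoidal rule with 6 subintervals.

f(x) = x*sin(x)
a = 1.75, b = 4.25, n = 6
h = (b - a)/n = 0.416667

Trapezoidal rule: (h/2)[f(x₀) + 2f(x₁) + 2f(x₂) + ... + f(xₙ)]

x_0 = 1.7500, f(x_0) = 1.721975, coefficient = 1
x_1 = 2.1667, f(x_1) = 1.793264, coefficient = 2
x_2 = 2.5833, f(x_2) = 1.368419, coefficient = 2
x_3 = 3.0000, f(x_3) = 0.423360, coefficient = 2
x_4 = 3.4167, f(x_4) = -0.928029, coefficient = 2
x_5 = 3.8333, f(x_5) = -2.445202, coefficient = 2
x_6 = 4.2500, f(x_6) = -3.803705, coefficient = 1

I ≈ (0.416667/2) × -1.658104 = -0.345438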